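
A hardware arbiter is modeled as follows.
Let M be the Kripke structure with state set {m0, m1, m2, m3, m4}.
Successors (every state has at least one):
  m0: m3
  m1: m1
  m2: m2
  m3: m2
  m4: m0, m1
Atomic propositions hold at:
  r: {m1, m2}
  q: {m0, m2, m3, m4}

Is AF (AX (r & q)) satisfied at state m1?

No

Sat(r & q) = {m2}
Sat(AX (r & q)) = {s : every successor in {m2}} = {m2, m3}
AF (AX (r & q)): least fixpoint, start Z0 = {m2, m3}, add states with every successor in Z. Z1 = {m0, m2, m3}; fixed.
Sat(AF (AX (r & q))) = {m0, m2, m3}
m1 ∉ Sat(AF (AX (r & q))) = {m0, m2, m3}, so the formula does not hold at m1.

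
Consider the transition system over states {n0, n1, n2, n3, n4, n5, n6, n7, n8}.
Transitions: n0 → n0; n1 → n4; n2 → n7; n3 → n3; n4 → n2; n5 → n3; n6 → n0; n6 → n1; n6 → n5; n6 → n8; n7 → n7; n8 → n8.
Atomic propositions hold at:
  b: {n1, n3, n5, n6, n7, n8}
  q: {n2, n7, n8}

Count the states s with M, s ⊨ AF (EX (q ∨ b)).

Sat(q ∨ b) = {n1, n2, n3, n5, n6, n7, n8}
Sat(EX (q ∨ b)) = {s : some successor in {n1, n2, n3, n5, n6, n7, n8}} = {n2, n3, n4, n5, n6, n7, n8}
AF (EX (q ∨ b)): least fixpoint, start Z0 = {n2, n3, n4, n5, n6, n7, n8}, add states with every successor in Z. Z1 = {n1, n2, n3, n4, n5, n6, n7, n8}; fixed.
Sat(AF (EX (q ∨ b))) = {n1, n2, n3, n4, n5, n6, n7, n8}
|Sat(AF (EX (q ∨ b)))| = |{n1, n2, n3, n4, n5, n6, n7, n8}| = 8.

8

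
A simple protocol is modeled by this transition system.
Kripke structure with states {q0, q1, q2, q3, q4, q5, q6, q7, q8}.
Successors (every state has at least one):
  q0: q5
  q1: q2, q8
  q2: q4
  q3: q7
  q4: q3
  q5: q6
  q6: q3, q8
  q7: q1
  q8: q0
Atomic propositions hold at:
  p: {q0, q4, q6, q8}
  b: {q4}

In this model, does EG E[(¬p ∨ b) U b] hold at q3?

Sat(¬p) = {q1, q2, q3, q5, q7}
Sat(¬p ∨ b) = {q1, q2, q3, q4, q5, q7}
E[(¬p ∨ b) U b]: least fixpoint, start Z0 = Sat(b) = {q4}, add states in Sat(¬p ∨ b) with some successor in Z. Z1 = {q2, q4}; Z2 = {q1, q2, q4}; Z3 = {q1, q2, q4, q7}; Z4 = {q1, q2, q3, q4, q7}; fixed.
Sat(E[(¬p ∨ b) U b]) = {q1, q2, q3, q4, q7}
EG E[(¬p ∨ b) U b]: greatest fixpoint, start Z0 = {q1, q2, q3, q4, q7}, keep only states in Sat with some successor in Z. Already a fixed point.
Sat(EG E[(¬p ∨ b) U b]) = {q1, q2, q3, q4, q7}
q3 ∈ Sat(EG E[(¬p ∨ b) U b]) = {q1, q2, q3, q4, q7}, so the formula holds at q3.

Yes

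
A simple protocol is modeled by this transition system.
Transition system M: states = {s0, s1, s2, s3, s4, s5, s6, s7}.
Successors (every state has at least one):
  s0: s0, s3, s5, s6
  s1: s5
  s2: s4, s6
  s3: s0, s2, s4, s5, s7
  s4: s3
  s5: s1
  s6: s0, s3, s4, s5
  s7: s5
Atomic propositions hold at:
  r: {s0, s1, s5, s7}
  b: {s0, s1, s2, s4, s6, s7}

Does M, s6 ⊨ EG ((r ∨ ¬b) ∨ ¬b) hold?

No

Sat(¬b) = {s3, s5}
Sat(r ∨ ¬b) = {s0, s1, s3, s5, s7}
Sat((r ∨ ¬b) ∨ ¬b) = {s0, s1, s3, s5, s7}
EG ((r ∨ ¬b) ∨ ¬b): greatest fixpoint, start Z0 = {s0, s1, s3, s5, s7}, keep only states in Sat with some successor in Z. Already a fixed point.
Sat(EG ((r ∨ ¬b) ∨ ¬b)) = {s0, s1, s3, s5, s7}
s6 ∉ Sat(EG ((r ∨ ¬b) ∨ ¬b)) = {s0, s1, s3, s5, s7}, so the formula does not hold at s6.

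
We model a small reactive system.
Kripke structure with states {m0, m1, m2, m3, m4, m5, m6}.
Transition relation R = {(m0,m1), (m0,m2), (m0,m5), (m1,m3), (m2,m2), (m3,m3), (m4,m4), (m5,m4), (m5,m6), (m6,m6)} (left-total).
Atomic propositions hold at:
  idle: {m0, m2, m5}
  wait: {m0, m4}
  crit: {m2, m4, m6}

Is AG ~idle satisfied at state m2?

No

Sat(~idle) = {m1, m3, m4, m6}
AG ~idle: greatest fixpoint, start Z0 = {m1, m3, m4, m6}, keep only states in Sat with every successor in Z. Already a fixed point.
Sat(AG ~idle) = {m1, m3, m4, m6}
m2 ∉ Sat(AG ~idle) = {m1, m3, m4, m6}, so the formula does not hold at m2.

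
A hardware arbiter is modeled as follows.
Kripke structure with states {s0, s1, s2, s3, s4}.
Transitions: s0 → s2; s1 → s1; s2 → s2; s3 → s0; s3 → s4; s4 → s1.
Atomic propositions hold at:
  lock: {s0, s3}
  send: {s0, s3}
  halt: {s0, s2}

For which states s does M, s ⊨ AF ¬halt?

{s1, s3, s4}

Sat(¬halt) = {s1, s3, s4}
AF ¬halt: least fixpoint, start Z0 = {s1, s3, s4}, add states with every successor in Z. Already a fixed point.
Sat(AF ¬halt) = {s1, s3, s4}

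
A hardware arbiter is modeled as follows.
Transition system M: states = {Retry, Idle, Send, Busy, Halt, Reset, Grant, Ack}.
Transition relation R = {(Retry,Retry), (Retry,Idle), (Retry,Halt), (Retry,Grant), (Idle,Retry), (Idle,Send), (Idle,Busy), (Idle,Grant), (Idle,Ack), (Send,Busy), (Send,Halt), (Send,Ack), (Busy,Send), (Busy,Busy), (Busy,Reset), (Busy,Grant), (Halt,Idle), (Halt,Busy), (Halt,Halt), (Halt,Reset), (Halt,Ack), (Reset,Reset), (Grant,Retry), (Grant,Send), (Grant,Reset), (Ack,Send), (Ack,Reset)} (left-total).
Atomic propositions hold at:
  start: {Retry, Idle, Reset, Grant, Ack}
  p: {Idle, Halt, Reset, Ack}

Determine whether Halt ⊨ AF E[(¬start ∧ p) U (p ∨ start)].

Yes

Sat(¬start) = {Send, Busy, Halt}
Sat(¬start ∧ p) = {Halt}
Sat(p ∨ start) = {Retry, Idle, Halt, Reset, Grant, Ack}
E[(¬start ∧ p) U (p ∨ start)]: least fixpoint, start Z0 = Sat((p ∨ start)) = {Retry, Idle, Halt, Reset, Grant, Ack}, add states in Sat(¬start ∧ p) with some successor in Z. Already a fixed point.
Sat(E[(¬start ∧ p) U (p ∨ start)]) = {Retry, Idle, Halt, Reset, Grant, Ack}
AF E[(¬start ∧ p) U (p ∨ start)]: least fixpoint, start Z0 = {Retry, Idle, Halt, Reset, Grant, Ack}, add states with every successor in Z. Already a fixed point.
Sat(AF E[(¬start ∧ p) U (p ∨ start)]) = {Retry, Idle, Halt, Reset, Grant, Ack}
Halt ∈ Sat(AF E[(¬start ∧ p) U (p ∨ start)]) = {Retry, Idle, Halt, Reset, Grant, Ack}, so the formula holds at Halt.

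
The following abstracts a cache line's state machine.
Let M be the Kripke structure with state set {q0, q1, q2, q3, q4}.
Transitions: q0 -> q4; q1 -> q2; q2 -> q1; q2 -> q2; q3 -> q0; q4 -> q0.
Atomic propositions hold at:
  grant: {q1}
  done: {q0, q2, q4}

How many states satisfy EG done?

EG done: greatest fixpoint, start Z0 = {q0, q2, q4}, keep only states in Sat with some successor in Z. Already a fixed point.
Sat(EG done) = {q0, q2, q4}
|Sat(EG done)| = |{q0, q2, q4}| = 3.

3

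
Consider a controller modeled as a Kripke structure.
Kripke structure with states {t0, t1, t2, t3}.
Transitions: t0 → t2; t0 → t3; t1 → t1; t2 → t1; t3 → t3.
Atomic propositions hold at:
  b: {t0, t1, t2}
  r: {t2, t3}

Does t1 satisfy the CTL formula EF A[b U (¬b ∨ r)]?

Sat(¬b) = {t3}
Sat(¬b ∨ r) = {t2, t3}
A[b U (¬b ∨ r)]: least fixpoint, start Z0 = Sat((¬b ∨ r)) = {t2, t3}, add states in Sat(b) with every successor in Z. Z1 = {t0, t2, t3}; fixed.
Sat(A[b U (¬b ∨ r)]) = {t0, t2, t3}
EF A[b U (¬b ∨ r)]: least fixpoint, start Z0 = {t0, t2, t3}, add states with some successor in Z. Already a fixed point.
Sat(EF A[b U (¬b ∨ r)]) = {t0, t2, t3}
t1 ∉ Sat(EF A[b U (¬b ∨ r)]) = {t0, t2, t3}, so the formula does not hold at t1.

No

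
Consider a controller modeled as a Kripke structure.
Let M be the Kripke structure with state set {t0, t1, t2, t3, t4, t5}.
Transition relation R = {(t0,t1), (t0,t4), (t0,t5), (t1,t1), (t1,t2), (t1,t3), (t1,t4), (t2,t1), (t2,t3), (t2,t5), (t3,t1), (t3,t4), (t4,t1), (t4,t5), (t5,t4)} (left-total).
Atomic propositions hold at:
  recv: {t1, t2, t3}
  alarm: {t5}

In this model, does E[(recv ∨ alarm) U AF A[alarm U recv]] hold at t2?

Yes

Sat(recv ∨ alarm) = {t1, t2, t3, t5}
A[alarm U recv]: least fixpoint, start Z0 = Sat(recv) = {t1, t2, t3}, add states in Sat(alarm) with every successor in Z. Already a fixed point.
Sat(A[alarm U recv]) = {t1, t2, t3}
AF A[alarm U recv]: least fixpoint, start Z0 = {t1, t2, t3}, add states with every successor in Z. Already a fixed point.
Sat(AF A[alarm U recv]) = {t1, t2, t3}
E[(recv ∨ alarm) U AF A[alarm U recv]]: least fixpoint, start Z0 = Sat(AF A[alarm U recv]) = {t1, t2, t3}, add states in Sat(recv ∨ alarm) with some successor in Z. Already a fixed point.
Sat(E[(recv ∨ alarm) U AF A[alarm U recv]]) = {t1, t2, t3}
t2 ∈ Sat(E[(recv ∨ alarm) U AF A[alarm U recv]]) = {t1, t2, t3}, so the formula holds at t2.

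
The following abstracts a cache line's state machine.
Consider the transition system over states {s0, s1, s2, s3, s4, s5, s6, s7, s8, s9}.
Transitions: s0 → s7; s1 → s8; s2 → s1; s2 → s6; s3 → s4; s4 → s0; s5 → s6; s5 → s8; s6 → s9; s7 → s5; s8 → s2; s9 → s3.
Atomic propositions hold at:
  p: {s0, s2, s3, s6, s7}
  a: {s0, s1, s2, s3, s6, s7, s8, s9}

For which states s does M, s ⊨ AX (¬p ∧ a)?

{s1, s6}

Sat(¬p) = {s1, s4, s5, s8, s9}
Sat(¬p ∧ a) = {s1, s8, s9}
Sat(AX (¬p ∧ a)) = {s : every successor in {s1, s8, s9}} = {s1, s6}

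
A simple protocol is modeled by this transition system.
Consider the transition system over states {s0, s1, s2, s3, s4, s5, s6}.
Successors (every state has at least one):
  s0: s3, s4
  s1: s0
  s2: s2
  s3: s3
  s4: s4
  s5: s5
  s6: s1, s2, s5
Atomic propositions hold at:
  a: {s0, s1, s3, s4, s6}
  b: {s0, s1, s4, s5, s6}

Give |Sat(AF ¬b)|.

Sat(¬b) = {s2, s3}
AF ¬b: least fixpoint, start Z0 = {s2, s3}, add states with every successor in Z. Already a fixed point.
Sat(AF ¬b) = {s2, s3}
|Sat(AF ¬b)| = |{s2, s3}| = 2.

2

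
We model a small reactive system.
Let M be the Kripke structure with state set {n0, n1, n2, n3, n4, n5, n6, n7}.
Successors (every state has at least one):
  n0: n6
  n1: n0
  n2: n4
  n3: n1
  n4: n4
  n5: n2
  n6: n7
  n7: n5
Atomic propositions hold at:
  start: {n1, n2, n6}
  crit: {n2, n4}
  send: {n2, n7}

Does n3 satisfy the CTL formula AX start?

Sat(AX start) = {s : every successor in {n1, n2, n6}} = {n0, n3, n5}
n3 ∈ Sat(AX start) = {n0, n3, n5}, so the formula holds at n3.

Yes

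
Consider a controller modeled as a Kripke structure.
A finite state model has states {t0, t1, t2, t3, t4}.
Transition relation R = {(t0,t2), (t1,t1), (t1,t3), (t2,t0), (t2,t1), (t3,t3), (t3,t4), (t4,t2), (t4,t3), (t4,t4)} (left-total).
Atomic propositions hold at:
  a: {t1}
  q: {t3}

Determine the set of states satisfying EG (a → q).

Sat(a → q) = {t0, t2, t3, t4}
EG (a → q): greatest fixpoint, start Z0 = {t0, t2, t3, t4}, keep only states in Sat with some successor in Z. Already a fixed point.
Sat(EG (a → q)) = {t0, t2, t3, t4}

{t0, t2, t3, t4}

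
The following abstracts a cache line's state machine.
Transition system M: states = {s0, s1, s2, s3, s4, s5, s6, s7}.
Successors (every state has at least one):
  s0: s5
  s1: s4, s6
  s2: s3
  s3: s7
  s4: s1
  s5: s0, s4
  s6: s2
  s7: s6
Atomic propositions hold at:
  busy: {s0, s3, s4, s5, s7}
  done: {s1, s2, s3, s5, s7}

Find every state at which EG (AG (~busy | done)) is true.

{s2, s3, s6, s7}

Sat(~busy) = {s1, s2, s6}
Sat(~busy | done) = {s1, s2, s3, s5, s6, s7}
AG (~busy | done): greatest fixpoint, start Z0 = {s1, s2, s3, s5, s6, s7}, keep only states in Sat with every successor in Z. Z1 = {s2, s3, s6, s7}; fixed.
Sat(AG (~busy | done)) = {s2, s3, s6, s7}
EG (AG (~busy | done)): greatest fixpoint, start Z0 = {s2, s3, s6, s7}, keep only states in Sat with some successor in Z. Already a fixed point.
Sat(EG (AG (~busy | done))) = {s2, s3, s6, s7}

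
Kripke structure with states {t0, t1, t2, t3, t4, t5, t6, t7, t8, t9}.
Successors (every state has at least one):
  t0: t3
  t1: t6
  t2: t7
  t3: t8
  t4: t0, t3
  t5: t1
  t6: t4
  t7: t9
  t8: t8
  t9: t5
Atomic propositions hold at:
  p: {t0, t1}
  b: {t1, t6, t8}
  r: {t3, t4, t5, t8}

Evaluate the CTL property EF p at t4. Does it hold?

EF p: least fixpoint, start Z0 = {t0, t1}, add states with some successor in Z. Z1 = {t0, t1, t4, t5}; Z2 = {t0, t1, t4, t5, t6, t9}; Z3 = {t0, t1, t4, t5, t6, t7, t9}; Z4 = {t0, t1, t2, t4, t5, t6, t7, t9}; fixed.
Sat(EF p) = {t0, t1, t2, t4, t5, t6, t7, t9}
t4 ∈ Sat(EF p) = {t0, t1, t2, t4, t5, t6, t7, t9}, so the formula holds at t4.

Yes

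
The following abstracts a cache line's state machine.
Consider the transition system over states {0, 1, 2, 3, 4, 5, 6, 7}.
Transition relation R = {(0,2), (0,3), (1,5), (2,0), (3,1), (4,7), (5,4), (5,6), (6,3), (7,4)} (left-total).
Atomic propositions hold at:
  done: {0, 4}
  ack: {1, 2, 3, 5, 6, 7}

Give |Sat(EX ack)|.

6

Sat(EX ack) = {s : some successor in {1, 2, 3, 5, 6, 7}} = {0, 1, 3, 4, 5, 6}
|Sat(EX ack)| = |{0, 1, 3, 4, 5, 6}| = 6.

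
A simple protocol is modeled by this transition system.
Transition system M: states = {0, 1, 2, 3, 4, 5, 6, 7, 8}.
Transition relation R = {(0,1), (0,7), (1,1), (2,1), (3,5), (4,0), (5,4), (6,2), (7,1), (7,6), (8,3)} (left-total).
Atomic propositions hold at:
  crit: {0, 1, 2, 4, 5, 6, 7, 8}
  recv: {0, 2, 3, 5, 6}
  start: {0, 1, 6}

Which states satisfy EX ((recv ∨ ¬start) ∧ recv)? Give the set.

{3, 4, 6, 7, 8}

Sat(¬start) = {2, 3, 4, 5, 7, 8}
Sat(recv ∨ ¬start) = {0, 2, 3, 4, 5, 6, 7, 8}
Sat((recv ∨ ¬start) ∧ recv) = {0, 2, 3, 5, 6}
Sat(EX ((recv ∨ ¬start) ∧ recv)) = {s : some successor in {0, 2, 3, 5, 6}} = {3, 4, 6, 7, 8}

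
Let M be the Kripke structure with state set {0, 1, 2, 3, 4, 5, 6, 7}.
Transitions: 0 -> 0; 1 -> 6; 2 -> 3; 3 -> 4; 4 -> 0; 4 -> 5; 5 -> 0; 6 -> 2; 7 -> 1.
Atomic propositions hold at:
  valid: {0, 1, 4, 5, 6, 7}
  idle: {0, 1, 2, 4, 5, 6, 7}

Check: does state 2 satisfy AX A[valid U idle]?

No

A[valid U idle]: least fixpoint, start Z0 = Sat(idle) = {0, 1, 2, 4, 5, 6, 7}, add states in Sat(valid) with every successor in Z. Already a fixed point.
Sat(A[valid U idle]) = {0, 1, 2, 4, 5, 6, 7}
Sat(AX A[valid U idle]) = {s : every successor in {0, 1, 2, 4, 5, 6, 7}} = {0, 1, 3, 4, 5, 6, 7}
2 ∉ Sat(AX A[valid U idle]) = {0, 1, 3, 4, 5, 6, 7}, so the formula does not hold at 2.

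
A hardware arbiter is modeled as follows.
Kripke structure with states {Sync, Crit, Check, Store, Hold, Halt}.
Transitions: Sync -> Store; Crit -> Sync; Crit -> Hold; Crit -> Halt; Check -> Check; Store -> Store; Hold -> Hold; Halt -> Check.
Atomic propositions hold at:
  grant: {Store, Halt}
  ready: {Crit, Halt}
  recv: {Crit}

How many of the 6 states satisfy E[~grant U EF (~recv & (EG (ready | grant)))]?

Sat(~grant) = {Sync, Crit, Check, Hold}
Sat(~recv) = {Sync, Check, Store, Hold, Halt}
Sat(ready | grant) = {Crit, Store, Halt}
EG (ready | grant): greatest fixpoint, start Z0 = {Crit, Store, Halt}, keep only states in Sat with some successor in Z. Z1 = {Crit, Store}; Z2 = {Store}; fixed.
Sat(EG (ready | grant)) = {Store}
Sat(~recv & (EG (ready | grant))) = {Store}
EF (~recv & (EG (ready | grant))): least fixpoint, start Z0 = {Store}, add states with some successor in Z. Z1 = {Sync, Store}; Z2 = {Sync, Crit, Store}; fixed.
Sat(EF (~recv & (EG (ready | grant)))) = {Sync, Crit, Store}
E[~grant U EF (~recv & (EG (ready | grant)))]: least fixpoint, start Z0 = Sat(EF (~recv & (EG (ready | grant)))) = {Sync, Crit, Store}, add states in Sat(~grant) with some successor in Z. Already a fixed point.
Sat(E[~grant U EF (~recv & (EG (ready | grant)))]) = {Sync, Crit, Store}
|Sat(E[~grant U EF (~recv & (EG (ready | grant)))])| = |{Sync, Crit, Store}| = 3.

3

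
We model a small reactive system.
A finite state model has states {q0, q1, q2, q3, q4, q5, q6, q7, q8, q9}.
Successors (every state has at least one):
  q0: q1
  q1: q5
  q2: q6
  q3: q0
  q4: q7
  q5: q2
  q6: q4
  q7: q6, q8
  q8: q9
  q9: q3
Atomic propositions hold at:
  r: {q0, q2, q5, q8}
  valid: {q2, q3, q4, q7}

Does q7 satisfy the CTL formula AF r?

No

AF r: least fixpoint, start Z0 = {q0, q2, q5, q8}, add states with every successor in Z. Z1 = {q0, q1, q2, q3, q5, q8}; Z2 = {q0, q1, q2, q3, q5, q8, q9}; fixed.
Sat(AF r) = {q0, q1, q2, q3, q5, q8, q9}
q7 ∉ Sat(AF r) = {q0, q1, q2, q3, q5, q8, q9}, so the formula does not hold at q7.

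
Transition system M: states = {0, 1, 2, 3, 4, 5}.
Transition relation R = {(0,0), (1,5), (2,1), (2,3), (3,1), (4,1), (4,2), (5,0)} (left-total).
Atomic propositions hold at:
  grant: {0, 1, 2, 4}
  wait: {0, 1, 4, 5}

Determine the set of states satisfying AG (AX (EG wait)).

{0, 1, 3, 5}

EG wait: greatest fixpoint, start Z0 = {0, 1, 4, 5}, keep only states in Sat with some successor in Z. Already a fixed point.
Sat(EG wait) = {0, 1, 4, 5}
Sat(AX (EG wait)) = {s : every successor in {0, 1, 4, 5}} = {0, 1, 3, 5}
AG (AX (EG wait)): greatest fixpoint, start Z0 = {0, 1, 3, 5}, keep only states in Sat with every successor in Z. Already a fixed point.
Sat(AG (AX (EG wait))) = {0, 1, 3, 5}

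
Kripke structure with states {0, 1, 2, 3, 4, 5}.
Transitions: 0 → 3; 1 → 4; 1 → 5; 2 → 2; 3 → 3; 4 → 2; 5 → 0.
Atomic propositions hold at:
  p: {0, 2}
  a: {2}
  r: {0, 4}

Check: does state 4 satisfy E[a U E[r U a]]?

Yes

E[r U a]: least fixpoint, start Z0 = Sat(a) = {2}, add states in Sat(r) with some successor in Z. Z1 = {2, 4}; fixed.
Sat(E[r U a]) = {2, 4}
E[a U E[r U a]]: least fixpoint, start Z0 = Sat(E[r U a]) = {2, 4}, add states in Sat(a) with some successor in Z. Already a fixed point.
Sat(E[a U E[r U a]]) = {2, 4}
4 ∈ Sat(E[a U E[r U a]]) = {2, 4}, so the formula holds at 4.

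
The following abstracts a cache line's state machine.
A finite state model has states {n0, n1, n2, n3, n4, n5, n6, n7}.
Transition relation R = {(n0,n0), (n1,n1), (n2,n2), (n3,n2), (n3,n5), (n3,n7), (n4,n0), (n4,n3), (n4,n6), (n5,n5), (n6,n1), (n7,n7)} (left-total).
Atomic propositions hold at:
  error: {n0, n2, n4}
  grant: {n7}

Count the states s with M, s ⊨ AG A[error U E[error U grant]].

1

E[error U grant]: least fixpoint, start Z0 = Sat(grant) = {n7}, add states in Sat(error) with some successor in Z. Already a fixed point.
Sat(E[error U grant]) = {n7}
A[error U E[error U grant]]: least fixpoint, start Z0 = Sat(E[error U grant]) = {n7}, add states in Sat(error) with every successor in Z. Already a fixed point.
Sat(A[error U E[error U grant]]) = {n7}
AG A[error U E[error U grant]]: greatest fixpoint, start Z0 = {n7}, keep only states in Sat with every successor in Z. Already a fixed point.
Sat(AG A[error U E[error U grant]]) = {n7}
|Sat(AG A[error U E[error U grant]])| = |{n7}| = 1.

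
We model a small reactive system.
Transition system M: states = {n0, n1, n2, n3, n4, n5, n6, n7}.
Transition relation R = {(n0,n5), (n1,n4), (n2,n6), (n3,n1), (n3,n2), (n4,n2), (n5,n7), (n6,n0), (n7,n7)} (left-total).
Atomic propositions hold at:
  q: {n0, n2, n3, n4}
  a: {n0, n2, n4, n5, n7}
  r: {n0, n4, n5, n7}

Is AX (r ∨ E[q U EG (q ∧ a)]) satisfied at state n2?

Sat(q ∧ a) = {n0, n2, n4}
EG (q ∧ a): greatest fixpoint, start Z0 = {n0, n2, n4}, keep only states in Sat with some successor in Z. Z1 = {n4}; Z2 = ∅; fixed.
Sat(EG (q ∧ a)) = ∅
E[q U EG (q ∧ a)]: least fixpoint, start Z0 = Sat(EG (q ∧ a)) = ∅, add states in Sat(q) with some successor in Z. Already a fixed point.
Sat(E[q U EG (q ∧ a)]) = ∅
Sat(r ∨ E[q U EG (q ∧ a)]) = {n0, n4, n5, n7}
Sat(AX (r ∨ E[q U EG (q ∧ a)])) = {s : every successor in {n0, n4, n5, n7}} = {n0, n1, n5, n6, n7}
n2 ∉ Sat(AX (r ∨ E[q U EG (q ∧ a)])) = {n0, n1, n5, n6, n7}, so the formula does not hold at n2.

No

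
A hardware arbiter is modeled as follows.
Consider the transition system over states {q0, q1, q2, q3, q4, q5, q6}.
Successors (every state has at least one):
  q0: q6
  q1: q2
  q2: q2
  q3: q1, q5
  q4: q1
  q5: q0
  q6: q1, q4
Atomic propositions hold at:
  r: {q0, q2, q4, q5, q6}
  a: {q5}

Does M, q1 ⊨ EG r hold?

No

EG r: greatest fixpoint, start Z0 = {q0, q2, q4, q5, q6}, keep only states in Sat with some successor in Z. Z1 = {q0, q2, q5, q6}; Z2 = {q0, q2, q5}; Z3 = {q2, q5}; Z4 = {q2}; fixed.
Sat(EG r) = {q2}
q1 ∉ Sat(EG r) = {q2}, so the formula does not hold at q1.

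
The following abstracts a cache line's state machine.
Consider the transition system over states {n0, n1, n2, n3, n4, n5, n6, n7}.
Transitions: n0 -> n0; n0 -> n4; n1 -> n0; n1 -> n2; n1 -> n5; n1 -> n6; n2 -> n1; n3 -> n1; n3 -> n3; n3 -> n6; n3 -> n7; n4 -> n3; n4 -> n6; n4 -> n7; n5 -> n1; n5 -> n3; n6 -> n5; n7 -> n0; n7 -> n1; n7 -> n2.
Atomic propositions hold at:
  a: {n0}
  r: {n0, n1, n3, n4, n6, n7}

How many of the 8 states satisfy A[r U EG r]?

5

EG r: greatest fixpoint, start Z0 = {n0, n1, n3, n4, n6, n7}, keep only states in Sat with some successor in Z. Z1 = {n0, n1, n3, n4, n7}; fixed.
Sat(EG r) = {n0, n1, n3, n4, n7}
A[r U EG r]: least fixpoint, start Z0 = Sat(EG r) = {n0, n1, n3, n4, n7}, add states in Sat(r) with every successor in Z. Already a fixed point.
Sat(A[r U EG r]) = {n0, n1, n3, n4, n7}
|Sat(A[r U EG r])| = |{n0, n1, n3, n4, n7}| = 5.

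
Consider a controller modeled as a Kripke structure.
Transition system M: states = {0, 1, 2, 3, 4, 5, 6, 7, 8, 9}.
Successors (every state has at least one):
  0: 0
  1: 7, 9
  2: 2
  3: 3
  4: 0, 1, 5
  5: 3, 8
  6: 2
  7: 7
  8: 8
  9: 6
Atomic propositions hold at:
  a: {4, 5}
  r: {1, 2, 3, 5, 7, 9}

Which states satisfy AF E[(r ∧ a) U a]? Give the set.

{4, 5}

Sat(r ∧ a) = {5}
E[(r ∧ a) U a]: least fixpoint, start Z0 = Sat(a) = {4, 5}, add states in Sat(r ∧ a) with some successor in Z. Already a fixed point.
Sat(E[(r ∧ a) U a]) = {4, 5}
AF E[(r ∧ a) U a]: least fixpoint, start Z0 = {4, 5}, add states with every successor in Z. Already a fixed point.
Sat(AF E[(r ∧ a) U a]) = {4, 5}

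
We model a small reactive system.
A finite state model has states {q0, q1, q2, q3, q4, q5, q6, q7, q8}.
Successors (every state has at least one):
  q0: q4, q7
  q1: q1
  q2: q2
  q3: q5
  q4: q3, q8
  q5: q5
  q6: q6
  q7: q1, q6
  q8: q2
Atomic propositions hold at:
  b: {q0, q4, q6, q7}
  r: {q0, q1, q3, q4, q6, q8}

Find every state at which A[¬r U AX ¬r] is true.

Sat(¬r) = {q2, q5, q7}
Sat(AX ¬r) = {s : every successor in {q2, q5, q7}} = {q2, q3, q5, q8}
A[¬r U AX ¬r]: least fixpoint, start Z0 = Sat(AX ¬r) = {q2, q3, q5, q8}, add states in Sat(¬r) with every successor in Z. Already a fixed point.
Sat(A[¬r U AX ¬r]) = {q2, q3, q5, q8}

{q2, q3, q5, q8}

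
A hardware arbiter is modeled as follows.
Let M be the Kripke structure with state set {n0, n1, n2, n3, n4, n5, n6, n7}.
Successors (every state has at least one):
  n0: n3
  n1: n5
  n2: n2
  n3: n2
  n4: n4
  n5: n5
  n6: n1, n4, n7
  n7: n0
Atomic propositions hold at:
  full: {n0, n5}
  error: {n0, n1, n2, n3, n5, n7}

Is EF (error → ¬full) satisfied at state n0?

Yes

Sat(¬full) = {n1, n2, n3, n4, n6, n7}
Sat(error → ¬full) = {n1, n2, n3, n4, n6, n7}
EF (error → ¬full): least fixpoint, start Z0 = {n1, n2, n3, n4, n6, n7}, add states with some successor in Z. Z1 = {n0, n1, n2, n3, n4, n6, n7}; fixed.
Sat(EF (error → ¬full)) = {n0, n1, n2, n3, n4, n6, n7}
n0 ∈ Sat(EF (error → ¬full)) = {n0, n1, n2, n3, n4, n6, n7}, so the formula holds at n0.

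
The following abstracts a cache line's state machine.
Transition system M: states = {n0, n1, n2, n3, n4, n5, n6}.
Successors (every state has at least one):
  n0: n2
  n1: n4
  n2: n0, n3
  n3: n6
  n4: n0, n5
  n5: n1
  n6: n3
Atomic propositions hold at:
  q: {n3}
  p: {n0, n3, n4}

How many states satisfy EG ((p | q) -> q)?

Sat(p | q) = {n0, n3, n4}
Sat((p | q) -> q) = {n1, n2, n3, n5, n6}
EG ((p | q) -> q): greatest fixpoint, start Z0 = {n1, n2, n3, n5, n6}, keep only states in Sat with some successor in Z. Z1 = {n2, n3, n5, n6}; Z2 = {n2, n3, n6}; fixed.
Sat(EG ((p | q) -> q)) = {n2, n3, n6}
|Sat(EG ((p | q) -> q))| = |{n2, n3, n6}| = 3.

3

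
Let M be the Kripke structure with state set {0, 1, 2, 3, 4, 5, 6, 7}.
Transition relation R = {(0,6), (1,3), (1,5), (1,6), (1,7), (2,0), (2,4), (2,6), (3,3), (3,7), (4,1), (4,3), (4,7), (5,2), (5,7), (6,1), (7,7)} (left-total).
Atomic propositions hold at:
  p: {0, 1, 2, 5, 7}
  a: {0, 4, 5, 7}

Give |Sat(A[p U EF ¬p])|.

7

Sat(¬p) = {3, 4, 6}
EF ¬p: least fixpoint, start Z0 = {3, 4, 6}, add states with some successor in Z. Z1 = {0, 1, 2, 3, 4, 6}; Z2 = {0, 1, 2, 3, 4, 5, 6}; fixed.
Sat(EF ¬p) = {0, 1, 2, 3, 4, 5, 6}
A[p U EF ¬p]: least fixpoint, start Z0 = Sat(EF ¬p) = {0, 1, 2, 3, 4, 5, 6}, add states in Sat(p) with every successor in Z. Already a fixed point.
Sat(A[p U EF ¬p]) = {0, 1, 2, 3, 4, 5, 6}
|Sat(A[p U EF ¬p])| = |{0, 1, 2, 3, 4, 5, 6}| = 7.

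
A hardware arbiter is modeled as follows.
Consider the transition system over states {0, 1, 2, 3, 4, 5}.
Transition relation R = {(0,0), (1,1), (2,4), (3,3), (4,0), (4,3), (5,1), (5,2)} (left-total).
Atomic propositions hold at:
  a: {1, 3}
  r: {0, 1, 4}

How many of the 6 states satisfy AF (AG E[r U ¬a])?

1

Sat(¬a) = {0, 2, 4, 5}
E[r U ¬a]: least fixpoint, start Z0 = Sat(¬a) = {0, 2, 4, 5}, add states in Sat(r) with some successor in Z. Already a fixed point.
Sat(E[r U ¬a]) = {0, 2, 4, 5}
AG E[r U ¬a]: greatest fixpoint, start Z0 = {0, 2, 4, 5}, keep only states in Sat with every successor in Z. Z1 = {0, 2}; Z2 = {0}; fixed.
Sat(AG E[r U ¬a]) = {0}
AF (AG E[r U ¬a]): least fixpoint, start Z0 = {0}, add states with every successor in Z. Already a fixed point.
Sat(AF (AG E[r U ¬a])) = {0}
|Sat(AF (AG E[r U ¬a]))| = |{0}| = 1.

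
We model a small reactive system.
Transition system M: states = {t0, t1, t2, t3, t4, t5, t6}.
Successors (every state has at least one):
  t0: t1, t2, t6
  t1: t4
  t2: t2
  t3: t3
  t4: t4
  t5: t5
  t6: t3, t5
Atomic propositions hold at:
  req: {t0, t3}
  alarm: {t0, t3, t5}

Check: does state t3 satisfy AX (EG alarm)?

EG alarm: greatest fixpoint, start Z0 = {t0, t3, t5}, keep only states in Sat with some successor in Z. Z1 = {t3, t5}; fixed.
Sat(EG alarm) = {t3, t5}
Sat(AX (EG alarm)) = {s : every successor in {t3, t5}} = {t3, t5, t6}
t3 ∈ Sat(AX (EG alarm)) = {t3, t5, t6}, so the formula holds at t3.

Yes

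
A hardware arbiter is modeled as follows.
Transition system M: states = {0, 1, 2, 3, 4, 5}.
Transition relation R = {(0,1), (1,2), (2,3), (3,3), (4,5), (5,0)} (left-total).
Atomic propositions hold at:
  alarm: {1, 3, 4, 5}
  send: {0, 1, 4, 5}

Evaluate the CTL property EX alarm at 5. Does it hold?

Sat(EX alarm) = {s : some successor in {1, 3, 4, 5}} = {0, 2, 3, 4}
5 ∉ Sat(EX alarm) = {0, 2, 3, 4}, so the formula does not hold at 5.

No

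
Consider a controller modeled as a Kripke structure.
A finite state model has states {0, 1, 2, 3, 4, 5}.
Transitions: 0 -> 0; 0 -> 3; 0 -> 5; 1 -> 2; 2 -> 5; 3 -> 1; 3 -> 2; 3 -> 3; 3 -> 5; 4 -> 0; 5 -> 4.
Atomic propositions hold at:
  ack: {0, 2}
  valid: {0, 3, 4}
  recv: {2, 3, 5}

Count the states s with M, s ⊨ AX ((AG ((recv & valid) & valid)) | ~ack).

Sat(recv & valid) = {3}
Sat((recv & valid) & valid) = {3}
AG ((recv & valid) & valid): greatest fixpoint, start Z0 = {3}, keep only states in Sat with every successor in Z. Z1 = ∅; fixed.
Sat(AG ((recv & valid) & valid)) = ∅
Sat(~ack) = {1, 3, 4, 5}
Sat((AG ((recv & valid) & valid)) | ~ack) = {1, 3, 4, 5}
Sat(AX ((AG ((recv & valid) & valid)) | ~ack)) = {s : every successor in {1, 3, 4, 5}} = {2, 5}
|Sat(AX ((AG ((recv & valid) & valid)) | ~ack))| = |{2, 5}| = 2.

2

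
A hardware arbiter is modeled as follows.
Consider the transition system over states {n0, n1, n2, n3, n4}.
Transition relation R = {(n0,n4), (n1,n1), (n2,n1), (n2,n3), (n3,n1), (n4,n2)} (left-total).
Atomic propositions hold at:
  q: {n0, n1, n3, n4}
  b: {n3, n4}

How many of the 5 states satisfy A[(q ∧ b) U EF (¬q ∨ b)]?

4

Sat(q ∧ b) = {n3, n4}
Sat(¬q) = {n2}
Sat(¬q ∨ b) = {n2, n3, n4}
EF (¬q ∨ b): least fixpoint, start Z0 = {n2, n3, n4}, add states with some successor in Z. Z1 = {n0, n2, n3, n4}; fixed.
Sat(EF (¬q ∨ b)) = {n0, n2, n3, n4}
A[(q ∧ b) U EF (¬q ∨ b)]: least fixpoint, start Z0 = Sat(EF (¬q ∨ b)) = {n0, n2, n3, n4}, add states in Sat(q ∧ b) with every successor in Z. Already a fixed point.
Sat(A[(q ∧ b) U EF (¬q ∨ b)]) = {n0, n2, n3, n4}
|Sat(A[(q ∧ b) U EF (¬q ∨ b)])| = |{n0, n2, n3, n4}| = 4.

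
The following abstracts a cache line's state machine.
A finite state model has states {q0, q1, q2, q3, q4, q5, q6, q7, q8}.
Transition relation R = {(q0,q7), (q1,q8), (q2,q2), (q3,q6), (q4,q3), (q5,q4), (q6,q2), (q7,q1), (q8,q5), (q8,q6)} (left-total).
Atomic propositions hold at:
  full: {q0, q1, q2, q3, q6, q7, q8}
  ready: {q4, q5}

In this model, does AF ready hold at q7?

No

AF ready: least fixpoint, start Z0 = {q4, q5}, add states with every successor in Z. Already a fixed point.
Sat(AF ready) = {q4, q5}
q7 ∉ Sat(AF ready) = {q4, q5}, so the formula does not hold at q7.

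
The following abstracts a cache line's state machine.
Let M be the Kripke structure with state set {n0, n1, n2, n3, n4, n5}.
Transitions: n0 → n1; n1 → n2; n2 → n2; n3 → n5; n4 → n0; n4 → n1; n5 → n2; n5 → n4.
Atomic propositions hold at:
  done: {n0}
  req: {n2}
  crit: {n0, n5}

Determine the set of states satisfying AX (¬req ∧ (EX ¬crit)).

{n0, n3, n4}

Sat(¬req) = {n0, n1, n3, n4, n5}
Sat(¬crit) = {n1, n2, n3, n4}
Sat(EX ¬crit) = {s : some successor in {n1, n2, n3, n4}} = {n0, n1, n2, n4, n5}
Sat(¬req ∧ (EX ¬crit)) = {n0, n1, n4, n5}
Sat(AX (¬req ∧ (EX ¬crit))) = {s : every successor in {n0, n1, n4, n5}} = {n0, n3, n4}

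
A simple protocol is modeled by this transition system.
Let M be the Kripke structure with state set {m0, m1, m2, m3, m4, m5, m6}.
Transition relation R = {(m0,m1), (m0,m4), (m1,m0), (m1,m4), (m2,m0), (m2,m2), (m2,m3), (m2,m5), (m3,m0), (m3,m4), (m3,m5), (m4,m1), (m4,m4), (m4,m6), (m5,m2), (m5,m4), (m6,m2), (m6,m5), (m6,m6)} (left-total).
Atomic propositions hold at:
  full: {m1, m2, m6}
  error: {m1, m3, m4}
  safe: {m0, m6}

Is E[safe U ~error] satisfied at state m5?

Sat(~error) = {m0, m2, m5, m6}
E[safe U ~error]: least fixpoint, start Z0 = Sat(~error) = {m0, m2, m5, m6}, add states in Sat(safe) with some successor in Z. Already a fixed point.
Sat(E[safe U ~error]) = {m0, m2, m5, m6}
m5 ∈ Sat(E[safe U ~error]) = {m0, m2, m5, m6}, so the formula holds at m5.

Yes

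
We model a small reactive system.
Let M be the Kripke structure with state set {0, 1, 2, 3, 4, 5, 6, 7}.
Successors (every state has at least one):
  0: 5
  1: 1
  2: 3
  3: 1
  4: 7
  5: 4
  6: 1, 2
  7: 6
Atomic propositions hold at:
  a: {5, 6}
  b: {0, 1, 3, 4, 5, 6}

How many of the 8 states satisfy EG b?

3

EG b: greatest fixpoint, start Z0 = {0, 1, 3, 4, 5, 6}, keep only states in Sat with some successor in Z. Z1 = {0, 1, 3, 5, 6}; Z2 = {0, 1, 3, 6}; Z3 = {1, 3, 6}; fixed.
Sat(EG b) = {1, 3, 6}
|Sat(EG b)| = |{1, 3, 6}| = 3.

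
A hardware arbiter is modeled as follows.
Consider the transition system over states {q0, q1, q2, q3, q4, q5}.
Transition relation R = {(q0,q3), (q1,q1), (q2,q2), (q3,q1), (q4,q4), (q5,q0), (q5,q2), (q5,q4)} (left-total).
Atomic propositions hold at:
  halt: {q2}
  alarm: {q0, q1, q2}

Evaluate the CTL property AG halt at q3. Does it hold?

No

AG halt: greatest fixpoint, start Z0 = {q2}, keep only states in Sat with every successor in Z. Already a fixed point.
Sat(AG halt) = {q2}
q3 ∉ Sat(AG halt) = {q2}, so the formula does not hold at q3.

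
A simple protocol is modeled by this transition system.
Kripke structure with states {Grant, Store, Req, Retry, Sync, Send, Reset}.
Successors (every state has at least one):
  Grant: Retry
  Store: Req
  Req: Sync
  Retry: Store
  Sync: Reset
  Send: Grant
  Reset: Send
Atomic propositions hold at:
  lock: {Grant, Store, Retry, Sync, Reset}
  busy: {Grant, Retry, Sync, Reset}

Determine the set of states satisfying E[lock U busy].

E[lock U busy]: least fixpoint, start Z0 = Sat(busy) = {Grant, Retry, Sync, Reset}, add states in Sat(lock) with some successor in Z. Already a fixed point.
Sat(E[lock U busy]) = {Grant, Retry, Sync, Reset}

{Grant, Retry, Sync, Reset}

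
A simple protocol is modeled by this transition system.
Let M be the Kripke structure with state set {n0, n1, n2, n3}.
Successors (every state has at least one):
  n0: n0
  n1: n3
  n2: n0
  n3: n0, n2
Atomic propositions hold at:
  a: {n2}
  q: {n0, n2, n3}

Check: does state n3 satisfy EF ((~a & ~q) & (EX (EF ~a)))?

No

Sat(~a) = {n0, n1, n3}
Sat(~q) = {n1}
Sat(~a & ~q) = {n1}
EF ~a: least fixpoint, start Z0 = {n0, n1, n3}, add states with some successor in Z. Z1 = {n0, n1, n2, n3}; fixed.
Sat(EF ~a) = {n0, n1, n2, n3}
Sat(EX (EF ~a)) = {s : some successor in {n0, n1, n2, n3}} = {n0, n1, n2, n3}
Sat((~a & ~q) & (EX (EF ~a))) = {n1}
EF ((~a & ~q) & (EX (EF ~a))): least fixpoint, start Z0 = {n1}, add states with some successor in Z. Already a fixed point.
Sat(EF ((~a & ~q) & (EX (EF ~a)))) = {n1}
n3 ∉ Sat(EF ((~a & ~q) & (EX (EF ~a)))) = {n1}, so the formula does not hold at n3.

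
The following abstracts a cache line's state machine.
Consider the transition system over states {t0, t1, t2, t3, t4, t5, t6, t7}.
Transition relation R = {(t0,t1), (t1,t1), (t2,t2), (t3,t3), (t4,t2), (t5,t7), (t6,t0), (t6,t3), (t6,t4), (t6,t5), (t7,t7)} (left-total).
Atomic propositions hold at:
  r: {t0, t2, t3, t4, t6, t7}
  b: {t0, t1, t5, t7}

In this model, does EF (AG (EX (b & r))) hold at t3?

Sat(b & r) = {t0, t7}
Sat(EX (b & r)) = {s : some successor in {t0, t7}} = {t5, t6, t7}
AG (EX (b & r)): greatest fixpoint, start Z0 = {t5, t6, t7}, keep only states in Sat with every successor in Z. Z1 = {t5, t7}; fixed.
Sat(AG (EX (b & r))) = {t5, t7}
EF (AG (EX (b & r))): least fixpoint, start Z0 = {t5, t7}, add states with some successor in Z. Z1 = {t5, t6, t7}; fixed.
Sat(EF (AG (EX (b & r)))) = {t5, t6, t7}
t3 ∉ Sat(EF (AG (EX (b & r)))) = {t5, t6, t7}, so the formula does not hold at t3.

No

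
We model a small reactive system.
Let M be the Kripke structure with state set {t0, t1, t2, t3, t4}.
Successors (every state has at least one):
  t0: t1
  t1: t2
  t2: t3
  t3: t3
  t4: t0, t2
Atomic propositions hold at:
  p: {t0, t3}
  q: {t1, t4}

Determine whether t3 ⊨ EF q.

EF q: least fixpoint, start Z0 = {t1, t4}, add states with some successor in Z. Z1 = {t0, t1, t4}; fixed.
Sat(EF q) = {t0, t1, t4}
t3 ∉ Sat(EF q) = {t0, t1, t4}, so the formula does not hold at t3.

No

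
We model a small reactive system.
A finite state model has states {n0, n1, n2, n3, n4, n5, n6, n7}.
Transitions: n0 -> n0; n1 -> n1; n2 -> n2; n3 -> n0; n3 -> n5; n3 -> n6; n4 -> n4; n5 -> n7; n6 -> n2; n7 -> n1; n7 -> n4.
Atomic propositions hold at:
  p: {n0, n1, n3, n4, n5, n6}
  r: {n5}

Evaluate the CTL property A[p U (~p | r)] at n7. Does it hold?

Sat(~p) = {n2, n7}
Sat(~p | r) = {n2, n5, n7}
A[p U (~p | r)]: least fixpoint, start Z0 = Sat((~p | r)) = {n2, n5, n7}, add states in Sat(p) with every successor in Z. Z1 = {n2, n5, n6, n7}; fixed.
Sat(A[p U (~p | r)]) = {n2, n5, n6, n7}
n7 ∈ Sat(A[p U (~p | r)]) = {n2, n5, n6, n7}, so the formula holds at n7.

Yes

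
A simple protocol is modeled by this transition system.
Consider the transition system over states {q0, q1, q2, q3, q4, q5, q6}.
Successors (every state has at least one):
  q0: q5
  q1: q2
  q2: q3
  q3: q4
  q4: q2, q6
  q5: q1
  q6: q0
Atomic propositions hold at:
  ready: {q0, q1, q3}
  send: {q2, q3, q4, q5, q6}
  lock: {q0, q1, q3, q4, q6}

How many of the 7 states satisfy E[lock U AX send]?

6

Sat(AX send) = {s : every successor in {q2, q3, q4, q5, q6}} = {q0, q1, q2, q3, q4}
E[lock U AX send]: least fixpoint, start Z0 = Sat(AX send) = {q0, q1, q2, q3, q4}, add states in Sat(lock) with some successor in Z. Z1 = {q0, q1, q2, q3, q4, q6}; fixed.
Sat(E[lock U AX send]) = {q0, q1, q2, q3, q4, q6}
|Sat(E[lock U AX send])| = |{q0, q1, q2, q3, q4, q6}| = 6.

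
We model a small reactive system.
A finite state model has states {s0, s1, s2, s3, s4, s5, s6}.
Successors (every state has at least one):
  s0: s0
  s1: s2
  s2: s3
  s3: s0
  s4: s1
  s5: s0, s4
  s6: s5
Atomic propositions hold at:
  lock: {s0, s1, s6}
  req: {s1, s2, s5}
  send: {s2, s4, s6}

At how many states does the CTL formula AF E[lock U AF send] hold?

AF send: least fixpoint, start Z0 = {s2, s4, s6}, add states with every successor in Z. Z1 = {s1, s2, s4, s6}; fixed.
Sat(AF send) = {s1, s2, s4, s6}
E[lock U AF send]: least fixpoint, start Z0 = Sat(AF send) = {s1, s2, s4, s6}, add states in Sat(lock) with some successor in Z. Already a fixed point.
Sat(E[lock U AF send]) = {s1, s2, s4, s6}
AF E[lock U AF send]: least fixpoint, start Z0 = {s1, s2, s4, s6}, add states with every successor in Z. Already a fixed point.
Sat(AF E[lock U AF send]) = {s1, s2, s4, s6}
|Sat(AF E[lock U AF send])| = |{s1, s2, s4, s6}| = 4.

4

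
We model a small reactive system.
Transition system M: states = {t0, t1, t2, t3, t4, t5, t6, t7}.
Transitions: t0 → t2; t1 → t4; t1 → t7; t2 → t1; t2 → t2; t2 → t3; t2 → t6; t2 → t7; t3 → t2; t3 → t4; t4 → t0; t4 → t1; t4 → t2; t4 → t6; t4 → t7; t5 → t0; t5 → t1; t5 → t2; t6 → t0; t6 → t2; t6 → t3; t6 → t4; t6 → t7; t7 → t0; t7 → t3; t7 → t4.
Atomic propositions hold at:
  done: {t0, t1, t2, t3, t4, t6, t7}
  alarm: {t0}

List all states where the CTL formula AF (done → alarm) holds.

{t0, t5}

Sat(done → alarm) = {t0, t5}
AF (done → alarm): least fixpoint, start Z0 = {t0, t5}, add states with every successor in Z. Already a fixed point.
Sat(AF (done → alarm)) = {t0, t5}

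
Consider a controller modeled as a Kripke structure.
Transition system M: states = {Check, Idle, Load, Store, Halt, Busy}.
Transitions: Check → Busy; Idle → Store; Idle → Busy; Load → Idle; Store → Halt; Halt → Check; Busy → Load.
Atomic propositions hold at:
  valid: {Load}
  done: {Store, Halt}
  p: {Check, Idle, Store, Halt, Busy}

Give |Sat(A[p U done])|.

A[p U done]: least fixpoint, start Z0 = Sat(done) = {Store, Halt}, add states in Sat(p) with every successor in Z. Already a fixed point.
Sat(A[p U done]) = {Store, Halt}
|Sat(A[p U done])| = |{Store, Halt}| = 2.

2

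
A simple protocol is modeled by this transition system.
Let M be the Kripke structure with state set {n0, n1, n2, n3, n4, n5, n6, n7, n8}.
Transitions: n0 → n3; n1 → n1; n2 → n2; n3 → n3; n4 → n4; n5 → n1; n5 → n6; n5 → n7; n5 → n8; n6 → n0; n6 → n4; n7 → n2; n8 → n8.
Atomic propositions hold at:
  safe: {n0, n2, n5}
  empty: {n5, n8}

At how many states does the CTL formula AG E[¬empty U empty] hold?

1

Sat(¬empty) = {n0, n1, n2, n3, n4, n6, n7}
E[¬empty U empty]: least fixpoint, start Z0 = Sat(empty) = {n5, n8}, add states in Sat(¬empty) with some successor in Z. Already a fixed point.
Sat(E[¬empty U empty]) = {n5, n8}
AG E[¬empty U empty]: greatest fixpoint, start Z0 = {n5, n8}, keep only states in Sat with every successor in Z. Z1 = {n8}; fixed.
Sat(AG E[¬empty U empty]) = {n8}
|Sat(AG E[¬empty U empty])| = |{n8}| = 1.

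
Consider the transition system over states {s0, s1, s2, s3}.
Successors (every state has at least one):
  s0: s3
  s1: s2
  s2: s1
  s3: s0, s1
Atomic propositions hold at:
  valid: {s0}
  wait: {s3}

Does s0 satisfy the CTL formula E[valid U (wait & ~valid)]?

Sat(~valid) = {s1, s2, s3}
Sat(wait & ~valid) = {s3}
E[valid U (wait & ~valid)]: least fixpoint, start Z0 = Sat((wait & ~valid)) = {s3}, add states in Sat(valid) with some successor in Z. Z1 = {s0, s3}; fixed.
Sat(E[valid U (wait & ~valid)]) = {s0, s3}
s0 ∈ Sat(E[valid U (wait & ~valid)]) = {s0, s3}, so the formula holds at s0.

Yes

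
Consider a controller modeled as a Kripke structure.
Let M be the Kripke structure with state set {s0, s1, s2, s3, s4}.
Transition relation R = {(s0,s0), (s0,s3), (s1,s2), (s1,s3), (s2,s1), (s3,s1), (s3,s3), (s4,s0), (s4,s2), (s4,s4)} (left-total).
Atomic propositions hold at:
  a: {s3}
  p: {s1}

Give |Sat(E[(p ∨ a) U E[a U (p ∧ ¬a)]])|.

2

Sat(p ∨ a) = {s1, s3}
Sat(¬a) = {s0, s1, s2, s4}
Sat(p ∧ ¬a) = {s1}
E[a U (p ∧ ¬a)]: least fixpoint, start Z0 = Sat((p ∧ ¬a)) = {s1}, add states in Sat(a) with some successor in Z. Z1 = {s1, s3}; fixed.
Sat(E[a U (p ∧ ¬a)]) = {s1, s3}
E[(p ∨ a) U E[a U (p ∧ ¬a)]]: least fixpoint, start Z0 = Sat(E[a U (p ∧ ¬a)]) = {s1, s3}, add states in Sat(p ∨ a) with some successor in Z. Already a fixed point.
Sat(E[(p ∨ a) U E[a U (p ∧ ¬a)]]) = {s1, s3}
|Sat(E[(p ∨ a) U E[a U (p ∧ ¬a)]])| = |{s1, s3}| = 2.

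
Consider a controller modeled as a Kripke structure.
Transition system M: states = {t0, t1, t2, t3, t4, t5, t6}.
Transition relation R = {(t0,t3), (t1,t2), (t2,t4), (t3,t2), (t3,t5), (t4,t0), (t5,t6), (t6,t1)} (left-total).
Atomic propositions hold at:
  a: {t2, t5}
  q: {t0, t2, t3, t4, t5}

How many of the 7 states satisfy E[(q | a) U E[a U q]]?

Sat(q | a) = {t0, t2, t3, t4, t5}
E[a U q]: least fixpoint, start Z0 = Sat(q) = {t0, t2, t3, t4, t5}, add states in Sat(a) with some successor in Z. Already a fixed point.
Sat(E[a U q]) = {t0, t2, t3, t4, t5}
E[(q | a) U E[a U q]]: least fixpoint, start Z0 = Sat(E[a U q]) = {t0, t2, t3, t4, t5}, add states in Sat(q | a) with some successor in Z. Already a fixed point.
Sat(E[(q | a) U E[a U q]]) = {t0, t2, t3, t4, t5}
|Sat(E[(q | a) U E[a U q]])| = |{t0, t2, t3, t4, t5}| = 5.

5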